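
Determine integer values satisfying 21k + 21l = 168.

Step 1: Check solvability.
gcd(21, 21) = 21
Since 21 divides 168, solutions exist.

Step 2: Apply extended Euclidean algorithm to find gcd.
We find integers such that 21*x0 + 21*y0 = 21

Step 3: Scale the particular solution.
Multiply by 168/21 = 8:
k = 0, l = 8

Step 4: Verify.
21*(0) + 21*(8) = 168 = 168 ✓

k = 0, l = 8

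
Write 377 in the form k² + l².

We need to find integers k, l > 0 such that k² + l² = 377.
Trying k = 4: l² = 377 - 4² = 377 - 16 = 361
l = 19
Check: 4² + 19² = 16 + 361 = 377 ✓

377 = 4² + 19²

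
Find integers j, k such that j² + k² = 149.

We need to find integers j, k > 0 such that j² + k² = 149.
Trying j = 7: k² = 149 - 7² = 149 - 49 = 100
k = 10
Check: 7² + 10² = 49 + 100 = 149 ✓

149 = 7² + 10²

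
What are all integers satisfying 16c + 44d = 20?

Step 1: Compute gcd(16, 44) = 4.
Since 4 divides 20, solutions exist.

Step 2: Find a particular solution using extended Euclidean algorithm.
We get c₀ = 15, d₀ = -5.
Check: 16*15 + 44*-5 = 20 = 20 ✓

Step 3: Write the general solution.
c = 15 + (44/4)t = 15 + 11t
d = -5 - (16/4)t = -5 - 4t
for any integer t.

c = 15 + 11t, d = -5 - 4t for integer t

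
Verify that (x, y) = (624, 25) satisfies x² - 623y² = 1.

Compute x² = 624² = 389376
Compute 623y² = 623·25² = 623·625 = 389375
x² - 623y² = 389376 - 389375 = 1
Since this equals 1, (624, 25) is a solution.

Yes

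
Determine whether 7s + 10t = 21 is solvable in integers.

Step 1: Compute gcd(7, 10).
gcd(7, 10) = 1

Step 2: Check divisibility.
Does 1 divide 21? 21 = 1 x 21, so yes.

By the theorem on linear Diophantine equations, 7s + 10t = 21 has integer solutions if and only if gcd(7, 10) divides 21. Since 1 | 21, solutions exist.

Yes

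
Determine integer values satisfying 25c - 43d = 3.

Step 1: Check solvability.
gcd(25, 43) = 1
Since 1 divides 3, solutions exist.

Step 2: Apply extended Euclidean algorithm to find gcd.
We find integers such that 25*x0 + 43*y0 = 1

Step 3: Scale the particular solution.
Multiply by 3/1 = 3:
c = -36, d = -21

Step 4: Verify.
25*(-36) - 43*(-21) = 3 = 3 ✓

c = -36, d = -21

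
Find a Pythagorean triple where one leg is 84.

We need the other leg and hypotenuse such that 84² + x² = c².
Take x = 437, c = 445: 84² + 437² = 7056 + 190969 = 198025 = 445² ✓
Triple: (437, 84, 445)

(437, 84, 445)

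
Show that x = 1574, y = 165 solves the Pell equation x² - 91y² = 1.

Compute x² = 1574² = 2477476
Compute 91y² = 91·165² = 91·27225 = 2477475
x² - 91y² = 2477476 - 2477475 = 1
Since this equals 1, (1574, 165) is a solution.

Yes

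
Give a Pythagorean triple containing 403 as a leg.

We need the other leg and hypotenuse such that 403² + x² = c².
Take x = 396, c = 565: 403² + 396² = 162409 + 156816 = 319225 = 565² ✓
Triple: (403, 396, 565)

(403, 396, 565)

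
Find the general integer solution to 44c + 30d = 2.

Step 1: Compute gcd(44, 30) = 2.
Since 2 divides 2, solutions exist.

Step 2: Find a particular solution using extended Euclidean algorithm.
We get c₀ = -2, d₀ = 3.
Check: 44*-2 + 30*3 = 2 = 2 ✓

Step 3: Write the general solution.
c = -2 + (30/2)t = -2 + 15t
d = 3 - (44/2)t = 3 - 22t
for any integer t.

c = -2 + 15t, d = 3 - 22t for integer t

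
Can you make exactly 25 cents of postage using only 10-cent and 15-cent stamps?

We need non-negative x, y with 10x + 15y = 25.
gcd(10, 15) = 5 divides 25, so integer solutions exist.
Search for a non-negative one: x = 1 gives 15y = 25 - 10 = 15, so y = 1.
Check: 10·1 + 15·1 = 25 ✓

Yes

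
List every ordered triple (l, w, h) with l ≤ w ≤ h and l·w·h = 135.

Iterate l from 1 to ⌊135^(1/3)⌋. For each l dividing 135, iterate w ≥ l with w dividing 135/l, and set h = 135/(l·w).
Triples found (6): (1×1×135), (1×3×45), (1×5×27), (1×9×15), (3×3×15), (3×5×9)

(1×1×135), (1×3×45), (1×5×27), (1×9×15), (3×3×15), (3×5×9)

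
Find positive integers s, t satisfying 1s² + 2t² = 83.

Try small values of s and check whether (83 - 1s²)/2 is a perfect square.
s = 9: 1·9² = 81, so 2t² = 83 - 81 = 2, giving t² = 1, t = 1.
Check: 1·9² + 2·1² = 81 + 2 = 83 ✓

s = 9, t = 1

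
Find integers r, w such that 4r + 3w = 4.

Step 1: Check solvability.
gcd(4, 3) = 1
Since 1 divides 4, solutions exist.

Step 2: Apply extended Euclidean algorithm to find gcd.
We find integers such that 4*x0 + 3*y0 = 1

Step 3: Scale the particular solution.
Multiply by 4/1 = 4:
r = 4, w = -4

Step 4: Verify.
4*(4) + 3*(-4) = 4 = 4 ✓

r = 4, w = -4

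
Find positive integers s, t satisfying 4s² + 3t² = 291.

Try small values of s and check whether (291 - 4s²)/3 is a perfect square.
s = 6: 4·6² = 144, so 3t² = 291 - 144 = 147, giving t² = 49, t = 7.
Check: 4·6² + 3·7² = 144 + 147 = 291 ✓

s = 6, t = 7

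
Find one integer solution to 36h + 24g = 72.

Step 1: Check solvability.
gcd(36, 24) = 12
Since 12 divides 72, solutions exist.

Step 2: Apply extended Euclidean algorithm to find gcd.
We find integers such that 36*x0 + 24*y0 = 12

Step 3: Scale the particular solution.
Multiply by 72/12 = 6:
h = 6, g = -6

Step 4: Verify.
36*(6) + 24*(-6) = 72 = 72 ✓

h = 6, g = -6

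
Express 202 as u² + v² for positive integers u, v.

We need to find integers u, v > 0 such that u² + v² = 202.
Trying u = 9: v² = 202 - 9² = 202 - 81 = 121
v = 11
Check: 9² + 11² = 81 + 121 = 202 ✓

202 = 9² + 11²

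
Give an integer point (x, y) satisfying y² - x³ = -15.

Try small integer x values and check whether x³ - 15 is a perfect square.
x = 4: x³ - 15 = 4³ - 15 = 64 - 15 = 49
Is 49 a perfect square? 7² = 49 ✓
So (x, y) = (4, 7) is a solution.

x = 4, y = 7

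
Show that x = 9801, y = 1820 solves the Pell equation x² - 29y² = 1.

Compute x² = 9801² = 96059601
Compute 29y² = 29·1820² = 29·3312400 = 96059600
x² - 29y² = 96059601 - 96059600 = 1
Since this equals 1, (9801, 1820) is a solution.

Yes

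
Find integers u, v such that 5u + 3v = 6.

Step 1: Check solvability.
gcd(5, 3) = 1
Since 1 divides 6, solutions exist.

Step 2: Apply extended Euclidean algorithm to find gcd.
We find integers such that 5*x0 + 3*y0 = 1

Step 3: Scale the particular solution.
Multiply by 6/1 = 6:
u = -6, v = 12

Step 4: Verify.
5*(-6) + 3*(12) = 6 = 6 ✓

u = -6, v = 12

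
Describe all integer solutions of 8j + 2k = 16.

Step 1: Compute gcd(8, 2) = 2.
Since 2 divides 16, solutions exist.

Step 2: Find a particular solution using extended Euclidean algorithm.
We get j₀ = 0, k₀ = 8.
Check: 8*0 + 2*8 = 16 = 16 ✓

Step 3: Write the general solution.
j = 0 + (2/2)t = 0 + 1t
k = 8 - (8/2)t = 8 - 4t
for any integer t.

j = 0 + 1t, k = 8 - 4t for integer t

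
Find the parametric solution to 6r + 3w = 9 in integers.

Step 1: Compute gcd(6, 3) = 3.
Since 3 divides 9, solutions exist.

Step 2: Find a particular solution using extended Euclidean algorithm.
We get r₀ = 0, w₀ = 3.
Check: 6*0 + 3*3 = 9 = 9 ✓

Step 3: Write the general solution.
r = 0 + (3/3)t = 0 + 1t
w = 3 - (6/3)t = 3 - 2t
for any integer t.

r = 0 + 1t, w = 3 - 2t for integer t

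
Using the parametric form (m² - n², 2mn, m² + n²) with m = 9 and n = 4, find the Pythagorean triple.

a = m² - n² = 81 - 16 = 65
b = 2mn = 2·9·4 = 72
c = m² + n² = 81 + 16 = 97
Verify: 65² + 72² = 4225 + 5184 = 9409 = 97² ✓

(65, 72, 97)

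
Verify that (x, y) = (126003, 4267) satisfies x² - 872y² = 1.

Compute x² = 126003² = 15876756009
Compute 872y² = 872·4267² = 872·18207289 = 15876756008
x² - 872y² = 15876756009 - 15876756008 = 1
Since this equals 1, (126003, 4267) is a solution.

Yes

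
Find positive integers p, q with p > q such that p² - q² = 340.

Factor: p² - q² = (p+q)(p-q) = 340.
We need two factors of 340 with the same parity.
Use p+q = 170 and p-q = 2 (product 170·2 = 340).
Adding: 2p = 172, so p = 86.
Subtracting: 2q = 168, so q = 84.
Check: 86² - 84² = 7396 - 7056 = 340 ✓

p = 86, q = 84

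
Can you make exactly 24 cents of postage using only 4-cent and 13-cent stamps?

We need non-negative x, y with 4x + 13y = 24.
gcd(4, 13) = 1 divides 24, so integer solutions exist.
Search for a non-negative one: x = 6 gives 13y = 24 - 24 = 0, so y = 0.
Check: 4·6 + 13·0 = 24 ✓

Yes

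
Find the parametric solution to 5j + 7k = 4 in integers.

Step 1: Compute gcd(5, 7) = 1.
Since 1 divides 4, solutions exist.

Step 2: Find a particular solution using extended Euclidean algorithm.
We get j₀ = 12, k₀ = -8.
Check: 5*12 + 7*-8 = 4 = 4 ✓

Step 3: Write the general solution.
j = 12 + (7/1)t = 12 + 7t
k = -8 - (5/1)t = -8 - 5t
for any integer t.

j = 12 + 7t, k = -8 - 5t for integer t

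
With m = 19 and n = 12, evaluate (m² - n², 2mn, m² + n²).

a = m² - n² = 361 - 144 = 217
b = 2mn = 2·19·12 = 456
c = m² + n² = 361 + 144 = 505
Verify: 217² + 456² = 47089 + 207936 = 255025 = 505² ✓

(217, 456, 505)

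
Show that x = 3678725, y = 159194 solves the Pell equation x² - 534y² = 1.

Compute x² = 3678725² = 13533017625625
Compute 534y² = 534·159194² = 534·25342729636 = 13533017625624
x² - 534y² = 13533017625625 - 13533017625624 = 1
Since this equals 1, (3678725, 159194) is a solution.

Yes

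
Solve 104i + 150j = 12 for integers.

Step 1: Check solvability.
gcd(104, 150) = 2
Since 2 divides 12, solutions exist.

Step 2: Apply extended Euclidean algorithm to find gcd.
We find integers such that 104*x0 + 150*y0 = 2

Step 3: Scale the particular solution.
Multiply by 12/2 = 6:
i = 78, j = -54

Step 4: Verify.
104*(78) + 150*(-54) = 12 = 12 ✓

i = 78, j = -54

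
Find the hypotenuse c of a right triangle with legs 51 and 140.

c² = a² + b² = 51² + 140² = 2601 + 19600 = 22201
c = sqrt(22201) = 149

149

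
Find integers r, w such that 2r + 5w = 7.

Step 1: Check solvability.
gcd(2, 5) = 1
Since 1 divides 7, solutions exist.

Step 2: Apply extended Euclidean algorithm to find gcd.
We find integers such that 2*x0 + 5*y0 = 1

Step 3: Scale the particular solution.
Multiply by 7/1 = 7:
r = -14, w = 7

Step 4: Verify.
2*(-14) + 5*(7) = 7 = 7 ✓

r = -14, w = 7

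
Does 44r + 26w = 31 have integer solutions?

Step 1: Compute gcd(44, 26).
gcd(44, 26) = 2

Step 2: Check divisibility.
Does 2 divide 31? 31 = 2 x 15 + 1, so no.

By the theorem on linear Diophantine equations, 44r + 26w = 31 has integer solutions if and only if gcd(44, 26) divides 31. Since 2 does not divide 31, no solutions exist.

No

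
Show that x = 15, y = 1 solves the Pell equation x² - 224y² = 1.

Compute x² = 15² = 225
Compute 224y² = 224·1² = 224·1 = 224
x² - 224y² = 225 - 224 = 1
Since this equals 1, (15, 1) is a solution.

Yes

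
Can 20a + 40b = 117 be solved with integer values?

Step 1: Compute gcd(20, 40).
gcd(20, 40) = 20

Step 2: Check divisibility.
Does 20 divide 117? 117 = 20 x 5 + 17, so no.

By the theorem on linear Diophantine equations, 20a + 40b = 117 has integer solutions if and only if gcd(20, 40) divides 117. Since 20 does not divide 117, no solutions exist.

No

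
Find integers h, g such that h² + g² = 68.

We need to find integers h, g > 0 such that h² + g² = 68.
Trying h = 2: g² = 68 - 2² = 68 - 4 = 64
g = 8
Check: 2² + 8² = 4 + 64 = 68 ✓

68 = 2² + 8²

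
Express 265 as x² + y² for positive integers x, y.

We need to find integers x, y > 0 such that x² + y² = 265.
Trying x = 3: y² = 265 - 3² = 265 - 9 = 256
y = 16
Check: 3² + 16² = 9 + 256 = 265 ✓

265 = 3² + 16²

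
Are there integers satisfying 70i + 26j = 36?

Step 1: Compute gcd(70, 26).
gcd(70, 26) = 2

Step 2: Check divisibility.
Does 2 divide 36? 36 = 2 x 18, so yes.

By the theorem on linear Diophantine equations, 70i + 26j = 36 has integer solutions if and only if gcd(70, 26) divides 36. Since 2 | 36, solutions exist.

Yes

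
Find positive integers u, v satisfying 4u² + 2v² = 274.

Try small values of u and check whether (274 - 4u²)/2 is a perfect square.
u = 8: 4·8² = 256, so 2v² = 274 - 256 = 18, giving v² = 9, v = 3.
Check: 4·8² + 2·3² = 256 + 18 = 274 ✓

u = 8, v = 3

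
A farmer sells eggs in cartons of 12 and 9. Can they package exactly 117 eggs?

We need non-negative a, b with 12a + 9b = 117.
gcd(12, 9) = 3 divides 117.
Try a = 0: 9b = 117 - 0 = 117, so b = 13.
One way: 0 cartons of 12 and 13 cartons of 9.

Yes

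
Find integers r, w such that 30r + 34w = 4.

Step 1: Check solvability.
gcd(30, 34) = 2
Since 2 divides 4, solutions exist.

Step 2: Apply extended Euclidean algorithm to find gcd.
We find integers such that 30*x0 + 34*y0 = 2

Step 3: Scale the particular solution.
Multiply by 4/2 = 2:
r = 16, w = -14

Step 4: Verify.
30*(16) + 34*(-14) = 4 = 4 ✓

r = 16, w = -14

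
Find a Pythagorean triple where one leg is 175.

We need the other leg and hypotenuse such that 175² + x² = c².
Take x = 60, c = 185: 175² + 60² = 30625 + 3600 = 34225 = 185² ✓
Triple: (175, 60, 185)

(175, 60, 185)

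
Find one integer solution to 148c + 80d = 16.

Step 1: Check solvability.
gcd(148, 80) = 4
Since 4 divides 16, solutions exist.

Step 2: Apply extended Euclidean algorithm to find gcd.
We find integers such that 148*x0 + 80*y0 = 4

Step 3: Scale the particular solution.
Multiply by 16/4 = 4:
c = -28, d = 52

Step 4: Verify.
148*(-28) + 80*(52) = 16 = 16 ✓

c = -28, d = 52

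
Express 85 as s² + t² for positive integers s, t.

We need to find integers s, t > 0 such that s² + t² = 85.
Trying s = 2: t² = 85 - 2² = 85 - 4 = 81
t = 9
Check: 2² + 9² = 4 + 81 = 85 ✓

85 = 2² + 9²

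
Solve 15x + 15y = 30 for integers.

Step 1: Check solvability.
gcd(15, 15) = 15
Since 15 divides 30, solutions exist.

Step 2: Apply extended Euclidean algorithm to find gcd.
We find integers such that 15*x0 + 15*y0 = 15

Step 3: Scale the particular solution.
Multiply by 30/15 = 2:
x = 0, y = 2

Step 4: Verify.
15*(0) + 15*(2) = 30 = 30 ✓

x = 0, y = 2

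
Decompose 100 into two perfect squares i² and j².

We need to find integers i, j > 0 such that i² + j² = 100.
Trying i = 6: j² = 100 - 6² = 100 - 36 = 64
j = 8
Check: 6² + 8² = 36 + 64 = 100 ✓

100 = 6² + 8²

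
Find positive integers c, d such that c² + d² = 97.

Search for c with 97 - c² a perfect square.
c = 4: 97 - 4² = 97 - 16 = 81 = 9² ✓
So c = 4, d = 9.

c = 4, d = 9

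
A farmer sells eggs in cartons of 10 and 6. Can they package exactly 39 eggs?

We need non-negative a, b with 10a + 6b = 39.
gcd(10, 6) = 2, and 2 does not divide 39.
No integer solutions exist.

No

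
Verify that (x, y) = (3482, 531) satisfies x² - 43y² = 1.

Compute x² = 3482² = 12124324
Compute 43y² = 43·531² = 43·281961 = 12124323
x² - 43y² = 12124324 - 12124323 = 1
Since this equals 1, (3482, 531) is a solution.

Yes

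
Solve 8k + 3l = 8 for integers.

Step 1: Check solvability.
gcd(8, 3) = 1
Since 1 divides 8, solutions exist.

Step 2: Apply extended Euclidean algorithm to find gcd.
We find integers such that 8*x0 + 3*y0 = 1

Step 3: Scale the particular solution.
Multiply by 8/1 = 8:
k = -8, l = 24

Step 4: Verify.
8*(-8) + 3*(24) = 8 = 8 ✓

k = -8, l = 24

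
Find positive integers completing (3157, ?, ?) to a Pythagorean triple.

We need the other leg and hypotenuse such that 3157² + x² = c².
Take x = 5460, c = 6307: 3157² + 5460² = 9966649 + 29811600 = 39778249 = 6307² ✓
Triple: (3157, 5460, 6307)

(3157, 5460, 6307)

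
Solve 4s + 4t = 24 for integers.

Step 1: Check solvability.
gcd(4, 4) = 4
Since 4 divides 24, solutions exist.

Step 2: Apply extended Euclidean algorithm to find gcd.
We find integers such that 4*x0 + 4*y0 = 4

Step 3: Scale the particular solution.
Multiply by 24/4 = 6:
s = 0, t = 6

Step 4: Verify.
4*(0) + 4*(6) = 24 = 24 ✓

s = 0, t = 6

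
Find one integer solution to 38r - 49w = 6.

Step 1: Check solvability.
gcd(38, 49) = 1
Since 1 divides 6, solutions exist.

Step 2: Apply extended Euclidean algorithm to find gcd.
We find integers such that 38*x0 + 49*y0 = 1

Step 3: Scale the particular solution.
Multiply by 6/1 = 6:
r = -54, w = -42

Step 4: Verify.
38*(-54) - 49*(-42) = 6 = 6 ✓

r = -54, w = -42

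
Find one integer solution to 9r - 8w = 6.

Step 1: Check solvability.
gcd(9, 8) = 1
Since 1 divides 6, solutions exist.

Step 2: Apply extended Euclidean algorithm to find gcd.
We find integers such that 9*x0 + 8*y0 = 1

Step 3: Scale the particular solution.
Multiply by 6/1 = 6:
r = 6, w = 6

Step 4: Verify.
9*(6) - 8*(6) = 6 = 6 ✓

r = 6, w = 6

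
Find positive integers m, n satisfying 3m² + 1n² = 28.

Try small values of m and check whether (28 - 3m²)/1 is a perfect square.
m = 3: 3·3² = 27, so 1n² = 28 - 27 = 1, giving n² = 1, n = 1.
Check: 3·3² + 1·1² = 27 + 1 = 28 ✓

m = 3, n = 1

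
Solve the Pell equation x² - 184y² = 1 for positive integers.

We seek the smallest positive integers (x, y) with x² - 184y² = 1, i.e., x² = 184y² + 1.
Try successive y values:
y = 1: x² = 184·1² + 1 = 185, not a perfect square
y = 2: x² = 184·2² + 1 = 737, not a perfect square
y = 3: x² = 184·3² + 1 = 1657, not a perfect square
... continuing the search (or via continued fractions) ...
y = 1794: x² = 184·1794² + 1 = 592192225, x = 24335 ✓

Verify: 24335² - 184·1794² = 592192225 - 592192224 = 1 ✓

x = 24335, y = 1794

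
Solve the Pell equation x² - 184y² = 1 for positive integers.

We seek the smallest positive integers (x, y) with x² - 184y² = 1, i.e., x² = 184y² + 1.
Try successive y values:
y = 1: x² = 184·1² + 1 = 185, not a perfect square
y = 2: x² = 184·2² + 1 = 737, not a perfect square
y = 3: x² = 184·3² + 1 = 1657, not a perfect square
... continuing the search (or via continued fractions) ...
y = 1794: x² = 184·1794² + 1 = 592192225, x = 24335 ✓

Verify: 24335² - 184·1794² = 592192225 - 592192224 = 1 ✓

x = 24335, y = 1794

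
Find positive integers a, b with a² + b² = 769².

We need a² + b² = 769² = 591361.
Trying: 481² + 600² = 231361 + 360000 = 591361 ✓

(481, 600, 769)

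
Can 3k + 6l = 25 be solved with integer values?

Step 1: Compute gcd(3, 6).
gcd(3, 6) = 3

Step 2: Check divisibility.
Does 3 divide 25? 25 = 3 x 8 + 1, so no.

By the theorem on linear Diophantine equations, 3k + 6l = 25 has integer solutions if and only if gcd(3, 6) divides 25. Since 3 does not divide 25, no solutions exist.

No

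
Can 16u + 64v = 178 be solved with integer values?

Step 1: Compute gcd(16, 64).
gcd(16, 64) = 16

Step 2: Check divisibility.
Does 16 divide 178? 178 = 16 x 11 + 2, so no.

By the theorem on linear Diophantine equations, 16u + 64v = 178 has integer solutions if and only if gcd(16, 64) divides 178. Since 16 does not divide 178, no solutions exist.

No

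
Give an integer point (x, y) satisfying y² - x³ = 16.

Try small integer x values and check whether x³ + 16 is a perfect square.
x = 0: x³ + 16 = 0³ + 16 = 0 + 16 = 16
Is 16 a perfect square? 4² = 16 ✓
So (x, y) = (0, -4) is a solution.

x = 0, y = -4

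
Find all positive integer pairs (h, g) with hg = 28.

The positive divisors of 28 are: 1, 2, 4, 7, 14, 28.
Each divisor d gives the pair (d, 28/d):
(1, 28), (2, 14), (4, 7), (7, 4), (14, 2), (28, 1)

(1, 28), (2, 14), (4, 7), (7, 4), (14, 2), (28, 1)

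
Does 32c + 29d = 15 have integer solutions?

Step 1: Compute gcd(32, 29).
gcd(32, 29) = 1

Step 2: Check divisibility.
Does 1 divide 15? 15 = 1 x 15, so yes.

By the theorem on linear Diophantine equations, 32c + 29d = 15 has integer solutions if and only if gcd(32, 29) divides 15. Since 1 | 15, solutions exist.

Yes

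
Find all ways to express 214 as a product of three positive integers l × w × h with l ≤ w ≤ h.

Iterate l from 1 to ⌊214^(1/3)⌋. For each l dividing 214, iterate w ≥ l with w dividing 214/l, and set h = 214/(l·w).
Triples found (2): (1×1×214), (1×2×107)

(1×1×214), (1×2×107)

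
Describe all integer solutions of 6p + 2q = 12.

Step 1: Compute gcd(6, 2) = 2.
Since 2 divides 12, solutions exist.

Step 2: Find a particular solution using extended Euclidean algorithm.
We get p₀ = 0, q₀ = 6.
Check: 6*0 + 2*6 = 12 = 12 ✓

Step 3: Write the general solution.
p = 0 + (2/2)t = 0 + 1t
q = 6 - (6/2)t = 6 - 3t
for any integer t.

p = 0 + 1t, q = 6 - 3t for integer t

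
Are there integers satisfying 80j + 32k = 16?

Step 1: Compute gcd(80, 32).
gcd(80, 32) = 16

Step 2: Check divisibility.
Does 16 divide 16? 16 = 16 x 1, so yes.

By the theorem on linear Diophantine equations, 80j + 32k = 16 has integer solutions if and only if gcd(80, 32) divides 16. Since 16 | 16, solutions exist.

Yes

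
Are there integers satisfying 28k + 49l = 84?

Step 1: Compute gcd(28, 49).
gcd(28, 49) = 7

Step 2: Check divisibility.
Does 7 divide 84? 84 = 7 x 12, so yes.

By the theorem on linear Diophantine equations, 28k + 49l = 84 has integer solutions if and only if gcd(28, 49) divides 84. Since 7 | 84, solutions exist.

Yes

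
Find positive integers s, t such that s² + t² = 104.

Search for s with 104 - s² a perfect square.
s = 2: 104 - 2² = 104 - 4 = 100 = 10² ✓
So s = 2, t = 10.

s = 2, t = 10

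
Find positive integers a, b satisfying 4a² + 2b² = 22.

Try small values of a and check whether (22 - 4a²)/2 is a perfect square.
a = 1: 4·1² = 4, so 2b² = 22 - 4 = 18, giving b² = 9, b = 3.
Check: 4·1² + 2·3² = 4 + 18 = 22 ✓

a = 1, b = 3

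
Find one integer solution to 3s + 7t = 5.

Step 1: Check solvability.
gcd(3, 7) = 1
Since 1 divides 5, solutions exist.

Step 2: Apply extended Euclidean algorithm to find gcd.
We find integers such that 3*x0 + 7*y0 = 1

Step 3: Scale the particular solution.
Multiply by 5/1 = 5:
s = -10, t = 5

Step 4: Verify.
3*(-10) + 7*(5) = 5 = 5 ✓

s = -10, t = 5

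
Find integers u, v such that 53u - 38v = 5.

Step 1: Check solvability.
gcd(53, 38) = 1
Since 1 divides 5, solutions exist.

Step 2: Apply extended Euclidean algorithm to find gcd.
We find integers such that 53*x0 + 38*y0 = 1

Step 3: Scale the particular solution.
Multiply by 5/1 = 5:
u = -25, v = -35

Step 4: Verify.
53*(-25) - 38*(-35) = 5 = 5 ✓

u = -25, v = -35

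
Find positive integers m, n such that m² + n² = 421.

Search for m with 421 - m² a perfect square.
m = 14: 421 - 14² = 421 - 196 = 225 = 15² ✓
So m = 14, n = 15.

m = 14, n = 15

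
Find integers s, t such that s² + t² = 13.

We need to find integers s, t > 0 such that s² + t² = 13.
Trying s = 2: t² = 13 - 2² = 13 - 4 = 9
t = 3
Check: 2² + 3² = 4 + 9 = 13 ✓

13 = 2² + 3²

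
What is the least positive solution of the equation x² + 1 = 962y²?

We need x² = 962y² - 1. Try successive y:
y = 1: x² = 962·1² - 1 = 961 = 31² ✓
Check: 31² - 962·1² = 961 - 962 = -1 ✓

x = 31, y = 1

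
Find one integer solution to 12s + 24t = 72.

Step 1: Check solvability.
gcd(12, 24) = 12
Since 12 divides 72, solutions exist.

Step 2: Apply extended Euclidean algorithm to find gcd.
We find integers such that 12*x0 + 24*y0 = 12

Step 3: Scale the particular solution.
Multiply by 72/12 = 6:
s = 6, t = 0

Step 4: Verify.
12*(6) + 24*(0) = 72 = 72 ✓

s = 6, t = 0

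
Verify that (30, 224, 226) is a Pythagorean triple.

Compute a² + b²:
30² + 224² = 900 + 50176 = 51076
Compute c²:
226² = 51076
Since 51076 = 51076, it is a Pythagorean triple.

Yes, it is a Pythagorean triple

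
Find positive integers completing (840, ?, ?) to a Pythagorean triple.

We need the other leg and hypotenuse such that 840² + x² = c².
Take x = 1053, c = 1347: 840² + 1053² = 705600 + 1108809 = 1814409 = 1347² ✓
Triple: (1053, 840, 1347)

(1053, 840, 1347)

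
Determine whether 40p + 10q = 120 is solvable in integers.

Step 1: Compute gcd(40, 10).
gcd(40, 10) = 10

Step 2: Check divisibility.
Does 10 divide 120? 120 = 10 x 12, so yes.

By the theorem on linear Diophantine equations, 40p + 10q = 120 has integer solutions if and only if gcd(40, 10) divides 120. Since 10 | 120, solutions exist.

Yes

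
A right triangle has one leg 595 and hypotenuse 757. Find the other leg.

b² = c² - a² = 573049 - 354025 = 219024
b = 468

468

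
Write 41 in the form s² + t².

We need to find integers s, t > 0 such that s² + t² = 41.
Trying s = 4: t² = 41 - 4² = 41 - 16 = 25
t = 5
Check: 4² + 5² = 16 + 25 = 41 ✓

41 = 4² + 5²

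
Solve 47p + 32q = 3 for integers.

Step 1: Check solvability.
gcd(47, 32) = 1
Since 1 divides 3, solutions exist.

Step 2: Apply extended Euclidean algorithm to find gcd.
We find integers such that 47*x0 + 32*y0 = 1

Step 3: Scale the particular solution.
Multiply by 3/1 = 3:
p = 45, q = -66

Step 4: Verify.
47*(45) + 32*(-66) = 3 = 3 ✓

p = 45, q = -66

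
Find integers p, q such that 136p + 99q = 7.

Step 1: Check solvability.
gcd(136, 99) = 1
Since 1 divides 7, solutions exist.

Step 2: Apply extended Euclidean algorithm to find gcd.
We find integers such that 136*x0 + 99*y0 = 1

Step 3: Scale the particular solution.
Multiply by 7/1 = 7:
p = -56, q = 77

Step 4: Verify.
136*(-56) + 99*(77) = 7 = 7 ✓

p = -56, q = 77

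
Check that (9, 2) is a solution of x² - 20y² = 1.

Compute x² = 9² = 81
Compute 20y² = 20·2² = 20·4 = 80
x² - 20y² = 81 - 80 = 1
Since this equals 1, (9, 2) is a solution.

Yes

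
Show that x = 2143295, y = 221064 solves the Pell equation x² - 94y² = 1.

Compute x² = 2143295² = 4593713457025
Compute 94y² = 94·221064² = 94·48869292096 = 4593713457024
x² - 94y² = 4593713457025 - 4593713457024 = 1
Since this equals 1, (2143295, 221064) is a solution.

Yes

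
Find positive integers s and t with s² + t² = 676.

We need to find integers s, t > 0 such that s² + t² = 676.
Trying s = 10: t² = 676 - 10² = 676 - 100 = 576
t = 24
Check: 10² + 24² = 100 + 576 = 676 ✓

676 = 10² + 24²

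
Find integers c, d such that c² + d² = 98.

We need to find integers c, d > 0 such that c² + d² = 98.
Trying c = 7: d² = 98 - 7² = 98 - 49 = 49
d = 7
Check: 7² + 7² = 49 + 49 = 98 ✓

98 = 7² + 7²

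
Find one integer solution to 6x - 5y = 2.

Step 1: Check solvability.
gcd(6, 5) = 1
Since 1 divides 2, solutions exist.

Step 2: Apply extended Euclidean algorithm to find gcd.
We find integers such that 6*x0 + 5*y0 = 1

Step 3: Scale the particular solution.
Multiply by 2/1 = 2:
x = 2, y = 2

Step 4: Verify.
6*(2) - 5*(2) = 2 = 2 ✓

x = 2, y = 2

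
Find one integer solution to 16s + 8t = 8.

Step 1: Check solvability.
gcd(16, 8) = 8
Since 8 divides 8, solutions exist.

Step 2: Apply extended Euclidean algorithm to find gcd.
We find integers such that 16*x0 + 8*y0 = 8

Step 3: Scale the particular solution.
Multiply by 8/8 = 1:
s = 0, t = 1

Step 4: Verify.
16*(0) + 8*(1) = 8 = 8 ✓

s = 0, t = 1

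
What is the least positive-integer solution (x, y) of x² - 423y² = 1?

We seek the smallest positive integers (x, y) with x² - 423y² = 1, i.e., x² = 423y² + 1.
Try successive y values:
y = 1: x² = 423·1² + 1 = 424, not a perfect square
y = 2: x² = 423·2² + 1 = 1693, not a perfect square
y = 3: x² = 423·3² + 1 = 3808, not a perfect square
... continuing the search (or via continued fractions) ...
y = 224: x² = 423·224² + 1 = 21224449, x = 4607 ✓

Verify: 4607² - 423·224² = 21224449 - 21224448 = 1 ✓

x = 4607, y = 224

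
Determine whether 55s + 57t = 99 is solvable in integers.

Step 1: Compute gcd(55, 57).
gcd(55, 57) = 1

Step 2: Check divisibility.
Does 1 divide 99? 99 = 1 x 99, so yes.

By the theorem on linear Diophantine equations, 55s + 57t = 99 has integer solutions if and only if gcd(55, 57) divides 99. Since 1 | 99, solutions exist.

Yes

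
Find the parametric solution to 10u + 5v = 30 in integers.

Step 1: Compute gcd(10, 5) = 5.
Since 5 divides 30, solutions exist.

Step 2: Find a particular solution using extended Euclidean algorithm.
We get u₀ = 0, v₀ = 6.
Check: 10*0 + 5*6 = 30 = 30 ✓

Step 3: Write the general solution.
u = 0 + (5/5)t = 0 + 1t
v = 6 - (10/5)t = 6 - 2t
for any integer t.

u = 0 + 1t, v = 6 - 2t for integer t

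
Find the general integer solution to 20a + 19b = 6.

Step 1: Compute gcd(20, 19) = 1.
Since 1 divides 6, solutions exist.

Step 2: Find a particular solution using extended Euclidean algorithm.
We get a₀ = 6, b₀ = -6.
Check: 20*6 + 19*-6 = 6 = 6 ✓

Step 3: Write the general solution.
a = 6 + (19/1)t = 6 + 19t
b = -6 - (20/1)t = -6 - 20t
for any integer t.

a = 6 + 19t, b = -6 - 20t for integer t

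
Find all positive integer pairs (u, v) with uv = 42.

The positive divisors of 42 are: 1, 2, 3, 6, 7, 14, 21, 42.
Each divisor d gives the pair (d, 42/d):
(1, 42), (2, 21), (3, 14), (6, 7), (7, 6), (14, 3), (21, 2), (42, 1)

(1, 42), (2, 21), (3, 14), (6, 7), (7, 6), (14, 3), (21, 2), (42, 1)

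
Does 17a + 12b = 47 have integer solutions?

Step 1: Compute gcd(17, 12).
gcd(17, 12) = 1

Step 2: Check divisibility.
Does 1 divide 47? 47 = 1 x 47, so yes.

By the theorem on linear Diophantine equations, 17a + 12b = 47 has integer solutions if and only if gcd(17, 12) divides 47. Since 1 | 47, solutions exist.

Yes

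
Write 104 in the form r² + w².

We need to find integers r, w > 0 such that r² + w² = 104.
Trying r = 2: w² = 104 - 2² = 104 - 4 = 100
w = 10
Check: 2² + 10² = 4 + 100 = 104 ✓

104 = 2² + 10²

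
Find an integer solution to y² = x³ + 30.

Try small integer x values and check whether x³ + 30 is a perfect square.
x = 19: x³ + 30 = 19³ + 30 = 6859 + 30 = 6889
Is 6889 a perfect square? 83² = 6889 ✓
So (x, y) = (19, 83) is a solution.

x = 19, y = 83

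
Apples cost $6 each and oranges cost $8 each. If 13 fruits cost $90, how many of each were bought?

Let a = apples, o = oranges.
a + o = 13
6a + 8o = 90
Substitute o = 13 - a:
6a + 8(13 - a) = 90
(6 - 8)a = 90 - 104
-2a = -14
a = 7, o = 13 - 7 = 6

Apples: 7, Oranges: 6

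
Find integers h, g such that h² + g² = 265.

We need to find integers h, g > 0 such that h² + g² = 265.
Trying h = 3: g² = 265 - 3² = 265 - 9 = 256
g = 16
Check: 3² + 16² = 9 + 256 = 265 ✓

265 = 3² + 16²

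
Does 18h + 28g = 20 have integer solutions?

Step 1: Compute gcd(18, 28).
gcd(18, 28) = 2

Step 2: Check divisibility.
Does 2 divide 20? 20 = 2 x 10, so yes.

By the theorem on linear Diophantine equations, 18h + 28g = 20 has integer solutions if and only if gcd(18, 28) divides 20. Since 2 | 20, solutions exist.

Yes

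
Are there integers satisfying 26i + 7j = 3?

Step 1: Compute gcd(26, 7).
gcd(26, 7) = 1

Step 2: Check divisibility.
Does 1 divide 3? 3 = 1 x 3, so yes.

By the theorem on linear Diophantine equations, 26i + 7j = 3 has integer solutions if and only if gcd(26, 7) divides 3. Since 1 | 3, solutions exist.

Yes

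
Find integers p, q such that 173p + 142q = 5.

Step 1: Check solvability.
gcd(173, 142) = 1
Since 1 divides 5, solutions exist.

Step 2: Apply extended Euclidean algorithm to find gcd.
We find integers such that 173*x0 + 142*y0 = 1

Step 3: Scale the particular solution.
Multiply by 5/1 = 5:
p = 275, q = -335

Step 4: Verify.
173*(275) + 142*(-335) = 5 = 5 ✓

p = 275, q = -335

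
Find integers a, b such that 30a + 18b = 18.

Step 1: Check solvability.
gcd(30, 18) = 6
Since 6 divides 18, solutions exist.

Step 2: Apply extended Euclidean algorithm to find gcd.
We find integers such that 30*x0 + 18*y0 = 6

Step 3: Scale the particular solution.
Multiply by 18/6 = 3:
a = -3, b = 6

Step 4: Verify.
30*(-3) + 18*(6) = 18 = 18 ✓

a = -3, b = 6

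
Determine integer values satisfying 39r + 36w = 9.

Step 1: Check solvability.
gcd(39, 36) = 3
Since 3 divides 9, solutions exist.

Step 2: Apply extended Euclidean algorithm to find gcd.
We find integers such that 39*x0 + 36*y0 = 3

Step 3: Scale the particular solution.
Multiply by 9/3 = 3:
r = 3, w = -3

Step 4: Verify.
39*(3) + 36*(-3) = 9 = 9 ✓

r = 3, w = -3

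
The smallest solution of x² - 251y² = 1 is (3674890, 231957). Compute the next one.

Solutions to x² - Dy² = 1 are generated by powers of (x₀ + y₀√D).
The next solution satisfies x₁ + y₁√251 = (x₀ + y₀√251)², giving:
x₁ = x₀² + 251y₀² = 3674890² + 251·231957² = 13504816512100 + 13504816512099 = 27009633024199
y₁ = 2x₀y₀ = 2·3674890·231957 = 1704832919460

Verify: 27009633024199² - 251·1704832919460² = 729520276101901218519591601 - 729520276101901218519591600 = 1 ✓

x = 27009633024199, y = 1704832919460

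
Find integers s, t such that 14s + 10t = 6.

Step 1: Check solvability.
gcd(14, 10) = 2
Since 2 divides 6, solutions exist.

Step 2: Apply extended Euclidean algorithm to find gcd.
We find integers such that 14*x0 + 10*y0 = 2

Step 3: Scale the particular solution.
Multiply by 6/2 = 3:
s = -6, t = 9

Step 4: Verify.
14*(-6) + 10*(9) = 6 = 6 ✓

s = -6, t = 9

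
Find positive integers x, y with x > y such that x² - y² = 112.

Factor: x² - y² = (x+y)(x-y) = 112.
We need two factors of 112 with the same parity.
Use x+y = 56 and x-y = 2 (product 56·2 = 112).
Adding: 2x = 58, so x = 29.
Subtracting: 2y = 54, so y = 27.
Check: 29² - 27² = 841 - 729 = 112 ✓

x = 29, y = 27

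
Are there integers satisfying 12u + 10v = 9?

Step 1: Compute gcd(12, 10).
gcd(12, 10) = 2

Step 2: Check divisibility.
Does 2 divide 9? 9 = 2 x 4 + 1, so no.

By the theorem on linear Diophantine equations, 12u + 10v = 9 has integer solutions if and only if gcd(12, 10) divides 9. Since 2 does not divide 9, no solutions exist.

No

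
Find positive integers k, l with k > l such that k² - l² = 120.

Factor: k² - l² = (k+l)(k-l) = 120.
We need two factors of 120 with the same parity.
Use k+l = 60 and k-l = 2 (product 60·2 = 120).
Adding: 2k = 62, so k = 31.
Subtracting: 2l = 58, so l = 29.
Check: 31² - 29² = 961 - 841 = 120 ✓

k = 31, l = 29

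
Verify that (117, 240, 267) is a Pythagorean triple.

Compute a² + b²:
117² + 240² = 13689 + 57600 = 71289
Compute c²:
267² = 71289
Since 71289 = 71289, it is a Pythagorean triple.

Yes, it is a Pythagorean triple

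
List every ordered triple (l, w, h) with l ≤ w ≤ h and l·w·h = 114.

Iterate l from 1 to ⌊114^(1/3)⌋. For each l dividing 114, iterate w ≥ l with w dividing 114/l, and set h = 114/(l·w).
Triples found (5): (1×1×114), (1×2×57), (1×3×38), (1×6×19), (2×3×19)

(1×1×114), (1×2×57), (1×3×38), (1×6×19), (2×3×19)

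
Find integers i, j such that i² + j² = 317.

We need to find integers i, j > 0 such that i² + j² = 317.
Trying i = 11: j² = 317 - 11² = 317 - 121 = 196
j = 14
Check: 11² + 14² = 121 + 196 = 317 ✓

317 = 11² + 14²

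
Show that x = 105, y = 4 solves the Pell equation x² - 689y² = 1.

Compute x² = 105² = 11025
Compute 689y² = 689·4² = 689·16 = 11024
x² - 689y² = 11025 - 11024 = 1
Since this equals 1, (105, 4) is a solution.

Yes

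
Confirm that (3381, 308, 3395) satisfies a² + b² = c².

Compute a² + b² = 3381² + 308² = 11431161 + 94864 = 11526025
Compute c² = 3395² = 11526025
Since 11526025 = 11526025, confirmed.

Yes, it is a Pythagorean triple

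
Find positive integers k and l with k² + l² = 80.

We need to find integers k, l > 0 such that k² + l² = 80.
Trying k = 4: l² = 80 - 4² = 80 - 16 = 64
l = 8
Check: 4² + 8² = 16 + 64 = 80 ✓

80 = 4² + 8²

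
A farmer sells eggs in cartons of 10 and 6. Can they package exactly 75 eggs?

We need non-negative a, b with 10a + 6b = 75.
gcd(10, 6) = 2, and 2 does not divide 75.
No integer solutions exist.

No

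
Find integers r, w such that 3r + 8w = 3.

Step 1: Check solvability.
gcd(3, 8) = 1
Since 1 divides 3, solutions exist.

Step 2: Apply extended Euclidean algorithm to find gcd.
We find integers such that 3*x0 + 8*y0 = 1

Step 3: Scale the particular solution.
Multiply by 3/1 = 3:
r = 9, w = -3

Step 4: Verify.
3*(9) + 8*(-3) = 3 = 3 ✓

r = 9, w = -3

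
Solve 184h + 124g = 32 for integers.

Step 1: Check solvability.
gcd(184, 124) = 4
Since 4 divides 32, solutions exist.

Step 2: Apply extended Euclidean algorithm to find gcd.
We find integers such that 184*x0 + 124*y0 = 4

Step 3: Scale the particular solution.
Multiply by 32/4 = 8:
h = -16, g = 24

Step 4: Verify.
184*(-16) + 124*(24) = 32 = 32 ✓

h = -16, g = 24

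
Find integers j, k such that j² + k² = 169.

We need to find integers j, k > 0 such that j² + k² = 169.
Trying j = 5: k² = 169 - 5² = 169 - 25 = 144
k = 12
Check: 5² + 12² = 25 + 144 = 169 ✓

169 = 5² + 12²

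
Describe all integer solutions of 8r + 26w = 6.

Step 1: Compute gcd(8, 26) = 2.
Since 2 divides 6, solutions exist.

Step 2: Find a particular solution using extended Euclidean algorithm.
We get r₀ = -9, w₀ = 3.
Check: 8*-9 + 26*3 = 6 = 6 ✓

Step 3: Write the general solution.
r = -9 + (26/2)t = -9 + 13t
w = 3 - (8/2)t = 3 - 4t
for any integer t.

r = -9 + 13t, w = 3 - 4t for integer t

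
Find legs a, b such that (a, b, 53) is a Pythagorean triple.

We need a² + b² = 53² = 2809.
Trying: 45² + 28² = 2025 + 784 = 2809 ✓

(45, 28, 53)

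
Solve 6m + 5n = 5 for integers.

Step 1: Check solvability.
gcd(6, 5) = 1
Since 1 divides 5, solutions exist.

Step 2: Apply extended Euclidean algorithm to find gcd.
We find integers such that 6*x0 + 5*y0 = 1

Step 3: Scale the particular solution.
Multiply by 5/1 = 5:
m = 5, n = -5

Step 4: Verify.
6*(5) + 5*(-5) = 5 = 5 ✓

m = 5, n = -5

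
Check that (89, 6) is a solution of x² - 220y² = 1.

Compute x² = 89² = 7921
Compute 220y² = 220·6² = 220·36 = 7920
x² - 220y² = 7921 - 7920 = 1
Since this equals 1, (89, 6) is a solution.

Yes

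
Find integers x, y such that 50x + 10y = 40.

Step 1: Check solvability.
gcd(50, 10) = 10
Since 10 divides 40, solutions exist.

Step 2: Apply extended Euclidean algorithm to find gcd.
We find integers such that 50*x0 + 10*y0 = 10

Step 3: Scale the particular solution.
Multiply by 40/10 = 4:
x = 0, y = 4

Step 4: Verify.
50*(0) + 10*(4) = 40 = 40 ✓

x = 0, y = 4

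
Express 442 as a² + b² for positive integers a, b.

We need to find integers a, b > 0 such that a² + b² = 442.
Trying a = 1: b² = 442 - 1² = 442 - 1 = 441
b = 21
Check: 1² + 21² = 1 + 441 = 442 ✓

442 = 1² + 21²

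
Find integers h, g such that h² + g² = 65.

We need to find integers h, g > 0 such that h² + g² = 65.
Trying h = 1: g² = 65 - 1² = 65 - 1 = 64
g = 8
Check: 1² + 8² = 1 + 64 = 65 ✓

65 = 1² + 8²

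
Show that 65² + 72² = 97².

Compute a² + b² = 65² + 72² = 4225 + 5184 = 9409
Compute c² = 97² = 9409
Since 9409 = 9409, confirmed.

Yes, it is a Pythagorean triple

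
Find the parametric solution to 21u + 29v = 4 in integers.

Step 1: Compute gcd(21, 29) = 1.
Since 1 divides 4, solutions exist.

Step 2: Find a particular solution using extended Euclidean algorithm.
We get u₀ = -44, v₀ = 32.
Check: 21*-44 + 29*32 = 4 = 4 ✓

Step 3: Write the general solution.
u = -44 + (29/1)t = -44 + 29t
v = 32 - (21/1)t = 32 - 21t
for any integer t.

u = -44 + 29t, v = 32 - 21t for integer t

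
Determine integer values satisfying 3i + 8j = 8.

Step 1: Check solvability.
gcd(3, 8) = 1
Since 1 divides 8, solutions exist.

Step 2: Apply extended Euclidean algorithm to find gcd.
We find integers such that 3*x0 + 8*y0 = 1

Step 3: Scale the particular solution.
Multiply by 8/1 = 8:
i = 24, j = -8

Step 4: Verify.
3*(24) + 8*(-8) = 8 = 8 ✓

i = 24, j = -8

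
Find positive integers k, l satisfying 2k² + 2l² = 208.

Try small values of k and check whether (208 - 2k²)/2 is a perfect square.
k = 2: 2·2² = 8, so 2l² = 208 - 8 = 200, giving l² = 100, l = 10.
Check: 2·2² + 2·10² = 8 + 200 = 208 ✓

k = 2, l = 10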